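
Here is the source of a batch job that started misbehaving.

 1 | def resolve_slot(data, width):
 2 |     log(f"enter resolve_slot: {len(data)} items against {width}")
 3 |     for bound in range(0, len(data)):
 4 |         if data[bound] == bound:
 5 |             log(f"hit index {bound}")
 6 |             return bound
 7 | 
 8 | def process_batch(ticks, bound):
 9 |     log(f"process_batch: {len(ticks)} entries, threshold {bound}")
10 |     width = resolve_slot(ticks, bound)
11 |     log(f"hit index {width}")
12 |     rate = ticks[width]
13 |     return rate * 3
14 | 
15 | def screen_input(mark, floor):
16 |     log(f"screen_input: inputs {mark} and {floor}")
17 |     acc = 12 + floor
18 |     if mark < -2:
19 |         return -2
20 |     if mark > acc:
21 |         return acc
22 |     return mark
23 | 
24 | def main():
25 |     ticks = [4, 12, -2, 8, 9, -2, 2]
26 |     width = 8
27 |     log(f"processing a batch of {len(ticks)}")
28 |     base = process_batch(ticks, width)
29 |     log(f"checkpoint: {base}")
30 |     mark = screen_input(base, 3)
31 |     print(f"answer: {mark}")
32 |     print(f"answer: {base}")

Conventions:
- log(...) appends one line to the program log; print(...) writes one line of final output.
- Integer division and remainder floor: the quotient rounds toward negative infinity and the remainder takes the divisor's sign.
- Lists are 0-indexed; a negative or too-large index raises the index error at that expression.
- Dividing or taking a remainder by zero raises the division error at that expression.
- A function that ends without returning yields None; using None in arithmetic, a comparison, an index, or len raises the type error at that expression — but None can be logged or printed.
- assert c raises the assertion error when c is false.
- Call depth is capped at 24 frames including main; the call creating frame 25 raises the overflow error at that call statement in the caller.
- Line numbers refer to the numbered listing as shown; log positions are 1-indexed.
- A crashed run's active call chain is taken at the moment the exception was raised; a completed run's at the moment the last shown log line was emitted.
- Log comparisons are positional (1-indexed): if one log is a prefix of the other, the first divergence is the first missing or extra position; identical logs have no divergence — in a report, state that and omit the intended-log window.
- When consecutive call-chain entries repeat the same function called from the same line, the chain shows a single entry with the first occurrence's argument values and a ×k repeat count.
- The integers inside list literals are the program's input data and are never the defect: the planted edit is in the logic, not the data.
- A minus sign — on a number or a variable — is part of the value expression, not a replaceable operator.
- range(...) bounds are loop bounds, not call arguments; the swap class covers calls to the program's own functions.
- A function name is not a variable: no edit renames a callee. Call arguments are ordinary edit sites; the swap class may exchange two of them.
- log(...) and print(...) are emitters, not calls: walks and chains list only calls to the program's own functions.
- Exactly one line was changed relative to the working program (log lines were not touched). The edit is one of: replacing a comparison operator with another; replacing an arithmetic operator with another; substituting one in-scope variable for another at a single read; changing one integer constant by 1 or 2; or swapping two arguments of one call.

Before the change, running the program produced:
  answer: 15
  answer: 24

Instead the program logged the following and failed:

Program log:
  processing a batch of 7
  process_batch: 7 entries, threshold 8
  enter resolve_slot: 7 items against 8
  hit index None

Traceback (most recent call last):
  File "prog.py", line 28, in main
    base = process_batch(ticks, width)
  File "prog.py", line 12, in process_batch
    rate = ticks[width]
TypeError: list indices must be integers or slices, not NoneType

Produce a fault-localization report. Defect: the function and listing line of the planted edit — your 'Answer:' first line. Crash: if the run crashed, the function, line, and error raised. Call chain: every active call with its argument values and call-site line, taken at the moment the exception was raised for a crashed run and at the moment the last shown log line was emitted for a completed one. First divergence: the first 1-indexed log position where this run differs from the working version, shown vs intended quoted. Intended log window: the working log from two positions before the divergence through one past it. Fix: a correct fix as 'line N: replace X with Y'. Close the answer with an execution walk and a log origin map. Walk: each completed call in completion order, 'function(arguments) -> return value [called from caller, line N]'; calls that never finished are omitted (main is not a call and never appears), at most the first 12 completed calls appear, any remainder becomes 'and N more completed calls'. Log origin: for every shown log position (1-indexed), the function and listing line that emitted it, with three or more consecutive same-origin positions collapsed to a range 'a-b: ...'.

Answer: the defect is in resolve_slot at line 4.
The tell: Position 4 is the first bad log line: 'hit index None' should read 'hit index 3'.
Crash: process_batch, line 12, TypeError.
Call chain: main -> process_batch([4, 12, -2, 8, 9, -2, 2], 8) (called at line 28).
First divergence: at position 4 the run shows 'hit index None' where the working version logs 'hit index 3'.
Intended log window:
  2: process_batch: 7 entries, threshold 8
  3: enter resolve_slot: 7 items against 8
  4: hit index 3
  5: hit index 3
Execution walk:
  resolve_slot([4, 12, -2, 8, 9, -2, 2], 8) -> None  [called from process_batch, line 10]
Log line origins:
  1: logged in main at line 27
  2: logged in process_batch at line 9
  3: logged in resolve_slot at line 2
  4: logged in process_batch at line 11
A correct fix: line 4: replace `data[bound] == bound` with `data[bound] == width`.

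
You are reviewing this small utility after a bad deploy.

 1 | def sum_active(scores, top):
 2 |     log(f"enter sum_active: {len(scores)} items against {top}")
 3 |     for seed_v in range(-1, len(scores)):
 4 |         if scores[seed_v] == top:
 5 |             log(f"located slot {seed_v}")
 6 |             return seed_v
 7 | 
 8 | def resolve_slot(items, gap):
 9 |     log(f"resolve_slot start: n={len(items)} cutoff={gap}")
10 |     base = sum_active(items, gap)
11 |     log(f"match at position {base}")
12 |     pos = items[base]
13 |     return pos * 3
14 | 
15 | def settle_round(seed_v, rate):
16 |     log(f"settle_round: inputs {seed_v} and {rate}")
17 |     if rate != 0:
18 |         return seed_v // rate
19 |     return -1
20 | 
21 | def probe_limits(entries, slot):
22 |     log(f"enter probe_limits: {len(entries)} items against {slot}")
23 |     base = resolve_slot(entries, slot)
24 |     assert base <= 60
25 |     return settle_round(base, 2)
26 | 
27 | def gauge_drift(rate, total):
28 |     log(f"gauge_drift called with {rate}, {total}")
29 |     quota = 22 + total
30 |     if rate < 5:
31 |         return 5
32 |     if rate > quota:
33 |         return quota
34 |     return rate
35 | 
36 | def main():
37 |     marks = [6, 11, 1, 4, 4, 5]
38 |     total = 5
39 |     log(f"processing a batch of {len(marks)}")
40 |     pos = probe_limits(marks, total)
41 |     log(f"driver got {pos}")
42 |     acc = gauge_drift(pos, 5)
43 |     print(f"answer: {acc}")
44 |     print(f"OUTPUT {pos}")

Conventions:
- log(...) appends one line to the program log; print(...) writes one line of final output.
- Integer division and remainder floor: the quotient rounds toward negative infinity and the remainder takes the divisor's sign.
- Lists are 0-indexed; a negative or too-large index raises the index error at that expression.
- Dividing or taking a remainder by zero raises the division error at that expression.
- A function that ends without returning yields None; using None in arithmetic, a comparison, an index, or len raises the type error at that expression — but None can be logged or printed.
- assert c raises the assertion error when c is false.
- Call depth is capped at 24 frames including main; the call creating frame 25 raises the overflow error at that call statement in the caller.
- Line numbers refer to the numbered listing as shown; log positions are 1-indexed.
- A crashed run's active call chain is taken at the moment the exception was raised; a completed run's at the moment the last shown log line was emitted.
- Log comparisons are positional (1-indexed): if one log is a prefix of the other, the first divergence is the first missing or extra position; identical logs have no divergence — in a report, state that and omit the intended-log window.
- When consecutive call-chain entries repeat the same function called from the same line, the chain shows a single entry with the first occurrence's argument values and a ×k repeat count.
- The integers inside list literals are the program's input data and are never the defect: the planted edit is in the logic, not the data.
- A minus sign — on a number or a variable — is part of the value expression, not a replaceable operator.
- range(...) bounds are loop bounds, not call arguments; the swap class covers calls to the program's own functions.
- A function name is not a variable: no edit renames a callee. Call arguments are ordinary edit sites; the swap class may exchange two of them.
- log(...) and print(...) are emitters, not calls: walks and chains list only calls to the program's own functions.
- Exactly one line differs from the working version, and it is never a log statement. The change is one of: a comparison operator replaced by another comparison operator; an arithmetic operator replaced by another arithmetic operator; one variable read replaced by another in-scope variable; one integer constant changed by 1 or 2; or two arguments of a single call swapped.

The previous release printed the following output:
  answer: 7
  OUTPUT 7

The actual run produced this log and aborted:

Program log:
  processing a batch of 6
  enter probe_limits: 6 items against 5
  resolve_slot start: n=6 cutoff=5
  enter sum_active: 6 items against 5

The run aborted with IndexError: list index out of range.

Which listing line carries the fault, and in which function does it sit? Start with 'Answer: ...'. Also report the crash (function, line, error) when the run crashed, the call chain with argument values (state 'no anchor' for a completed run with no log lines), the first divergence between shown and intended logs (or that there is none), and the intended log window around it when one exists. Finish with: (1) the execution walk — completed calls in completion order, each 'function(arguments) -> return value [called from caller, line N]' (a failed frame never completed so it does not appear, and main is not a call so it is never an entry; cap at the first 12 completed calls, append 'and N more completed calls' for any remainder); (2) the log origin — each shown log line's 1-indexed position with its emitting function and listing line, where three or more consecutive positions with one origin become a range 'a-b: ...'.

Answer: the defect is in sum_active at line 3.
The tell: The faulty run's log stops after 4 lines; the working version's next line would be 'located slot 5'.
Crash: sum_active, line 4, IndexError.
Call chain: main -> probe_limits([6, 11, 1, 4, 4, 5], 5) (called at line 40) -> resolve_slot([6, 11, 1, 4, 4, 5], 5) (called at line 23) -> sum_active([6, 11, 1, 4, 4, 5], 5) (called at line 10).
First divergence: position 5 (shown log ended at 4 lines; the working version continues: 'located slot 5').
Intended log window:
  3: resolve_slot start: n=6 cutoff=5
  4: enter sum_active: 6 items against 5
  5: located slot 5
  6: match at position 5
Execution walk:
  (no call completed)
Log line origins:
  1 — main, line 39
  2 — probe_limits, line 22
  3 — resolve_slot, line 9
  4 — sum_active, line 2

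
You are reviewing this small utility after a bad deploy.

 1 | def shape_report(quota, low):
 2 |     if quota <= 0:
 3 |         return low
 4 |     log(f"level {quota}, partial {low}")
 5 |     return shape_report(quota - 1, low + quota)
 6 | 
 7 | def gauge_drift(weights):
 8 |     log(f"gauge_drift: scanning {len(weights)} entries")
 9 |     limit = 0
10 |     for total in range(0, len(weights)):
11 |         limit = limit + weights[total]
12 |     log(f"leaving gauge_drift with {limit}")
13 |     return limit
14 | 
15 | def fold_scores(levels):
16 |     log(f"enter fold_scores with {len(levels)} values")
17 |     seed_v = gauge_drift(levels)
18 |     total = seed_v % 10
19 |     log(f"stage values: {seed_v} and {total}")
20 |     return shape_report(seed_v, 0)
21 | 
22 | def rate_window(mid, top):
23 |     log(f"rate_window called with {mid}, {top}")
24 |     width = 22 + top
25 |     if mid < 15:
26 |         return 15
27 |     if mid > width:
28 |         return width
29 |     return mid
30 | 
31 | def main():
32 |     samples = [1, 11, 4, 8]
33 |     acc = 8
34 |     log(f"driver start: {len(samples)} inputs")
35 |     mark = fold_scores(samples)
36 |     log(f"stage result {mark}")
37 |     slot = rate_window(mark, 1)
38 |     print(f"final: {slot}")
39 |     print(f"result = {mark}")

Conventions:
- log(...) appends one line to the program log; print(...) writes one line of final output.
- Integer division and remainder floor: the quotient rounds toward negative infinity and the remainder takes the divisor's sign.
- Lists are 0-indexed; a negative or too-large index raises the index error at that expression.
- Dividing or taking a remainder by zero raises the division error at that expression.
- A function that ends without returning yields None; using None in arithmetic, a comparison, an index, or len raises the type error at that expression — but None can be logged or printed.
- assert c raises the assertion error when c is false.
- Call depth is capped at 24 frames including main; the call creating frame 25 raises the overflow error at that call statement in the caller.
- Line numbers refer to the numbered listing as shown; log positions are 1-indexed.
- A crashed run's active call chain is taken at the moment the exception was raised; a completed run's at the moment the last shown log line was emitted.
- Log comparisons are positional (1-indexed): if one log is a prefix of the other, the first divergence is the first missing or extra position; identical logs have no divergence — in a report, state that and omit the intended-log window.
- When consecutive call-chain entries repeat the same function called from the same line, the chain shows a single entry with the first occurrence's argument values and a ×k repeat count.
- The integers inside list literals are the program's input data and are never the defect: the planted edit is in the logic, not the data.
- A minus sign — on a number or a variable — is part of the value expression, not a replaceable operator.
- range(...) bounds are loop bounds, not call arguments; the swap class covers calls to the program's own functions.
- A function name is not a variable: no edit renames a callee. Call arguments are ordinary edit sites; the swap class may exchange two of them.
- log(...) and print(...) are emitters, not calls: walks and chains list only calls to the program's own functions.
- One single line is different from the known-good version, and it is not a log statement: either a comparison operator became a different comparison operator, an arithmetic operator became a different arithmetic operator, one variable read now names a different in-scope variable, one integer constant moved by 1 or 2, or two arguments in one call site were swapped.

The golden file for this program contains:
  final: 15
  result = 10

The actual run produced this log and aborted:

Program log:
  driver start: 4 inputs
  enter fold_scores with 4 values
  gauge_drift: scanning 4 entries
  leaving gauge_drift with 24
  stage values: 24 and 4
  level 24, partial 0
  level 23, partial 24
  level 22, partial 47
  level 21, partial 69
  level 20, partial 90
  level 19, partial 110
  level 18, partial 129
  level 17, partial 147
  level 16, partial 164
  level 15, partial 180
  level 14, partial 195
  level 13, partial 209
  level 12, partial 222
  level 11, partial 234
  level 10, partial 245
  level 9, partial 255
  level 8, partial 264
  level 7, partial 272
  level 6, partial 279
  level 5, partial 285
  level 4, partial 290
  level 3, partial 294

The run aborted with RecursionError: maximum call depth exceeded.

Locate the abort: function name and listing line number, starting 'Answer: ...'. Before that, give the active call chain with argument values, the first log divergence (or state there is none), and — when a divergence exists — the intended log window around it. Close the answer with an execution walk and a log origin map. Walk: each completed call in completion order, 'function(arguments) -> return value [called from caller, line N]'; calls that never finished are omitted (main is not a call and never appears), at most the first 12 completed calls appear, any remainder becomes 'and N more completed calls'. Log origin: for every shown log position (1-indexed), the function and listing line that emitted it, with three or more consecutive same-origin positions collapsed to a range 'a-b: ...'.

Answer: the error was raised in shape_report, line 5.
The tell: The earliest visible damage is log position 6 — 'level 24, partial 0' rather than the intended 'level 4, partial 0'.
Call chain: main -> fold_scores([1, 11, 4, 8]) (called at line 35) -> shape_report(24, 0) (called at line 20) -> shape_report(23, 24) (called at line 5) ×21.
First divergence: at position 6 the run shows 'level 24, partial 0' where the working version logs 'level 4, partial 0'.
Intended log window:
  4: leaving gauge_drift with 24
  5: stage values: 24 and 4
  6: level 4, partial 0
  7: level 3, partial 4
Execution walk:
  gauge_drift([1, 11, 4, 8]) -> 24  [called from fold_scores, line 17]
Log line origins:
  1 — main, line 34
  2 — fold_scores, line 16
  3 — gauge_drift, line 8
  4 — gauge_drift, line 12
  5 — fold_scores, line 19
  6-27 — shape_report, line 4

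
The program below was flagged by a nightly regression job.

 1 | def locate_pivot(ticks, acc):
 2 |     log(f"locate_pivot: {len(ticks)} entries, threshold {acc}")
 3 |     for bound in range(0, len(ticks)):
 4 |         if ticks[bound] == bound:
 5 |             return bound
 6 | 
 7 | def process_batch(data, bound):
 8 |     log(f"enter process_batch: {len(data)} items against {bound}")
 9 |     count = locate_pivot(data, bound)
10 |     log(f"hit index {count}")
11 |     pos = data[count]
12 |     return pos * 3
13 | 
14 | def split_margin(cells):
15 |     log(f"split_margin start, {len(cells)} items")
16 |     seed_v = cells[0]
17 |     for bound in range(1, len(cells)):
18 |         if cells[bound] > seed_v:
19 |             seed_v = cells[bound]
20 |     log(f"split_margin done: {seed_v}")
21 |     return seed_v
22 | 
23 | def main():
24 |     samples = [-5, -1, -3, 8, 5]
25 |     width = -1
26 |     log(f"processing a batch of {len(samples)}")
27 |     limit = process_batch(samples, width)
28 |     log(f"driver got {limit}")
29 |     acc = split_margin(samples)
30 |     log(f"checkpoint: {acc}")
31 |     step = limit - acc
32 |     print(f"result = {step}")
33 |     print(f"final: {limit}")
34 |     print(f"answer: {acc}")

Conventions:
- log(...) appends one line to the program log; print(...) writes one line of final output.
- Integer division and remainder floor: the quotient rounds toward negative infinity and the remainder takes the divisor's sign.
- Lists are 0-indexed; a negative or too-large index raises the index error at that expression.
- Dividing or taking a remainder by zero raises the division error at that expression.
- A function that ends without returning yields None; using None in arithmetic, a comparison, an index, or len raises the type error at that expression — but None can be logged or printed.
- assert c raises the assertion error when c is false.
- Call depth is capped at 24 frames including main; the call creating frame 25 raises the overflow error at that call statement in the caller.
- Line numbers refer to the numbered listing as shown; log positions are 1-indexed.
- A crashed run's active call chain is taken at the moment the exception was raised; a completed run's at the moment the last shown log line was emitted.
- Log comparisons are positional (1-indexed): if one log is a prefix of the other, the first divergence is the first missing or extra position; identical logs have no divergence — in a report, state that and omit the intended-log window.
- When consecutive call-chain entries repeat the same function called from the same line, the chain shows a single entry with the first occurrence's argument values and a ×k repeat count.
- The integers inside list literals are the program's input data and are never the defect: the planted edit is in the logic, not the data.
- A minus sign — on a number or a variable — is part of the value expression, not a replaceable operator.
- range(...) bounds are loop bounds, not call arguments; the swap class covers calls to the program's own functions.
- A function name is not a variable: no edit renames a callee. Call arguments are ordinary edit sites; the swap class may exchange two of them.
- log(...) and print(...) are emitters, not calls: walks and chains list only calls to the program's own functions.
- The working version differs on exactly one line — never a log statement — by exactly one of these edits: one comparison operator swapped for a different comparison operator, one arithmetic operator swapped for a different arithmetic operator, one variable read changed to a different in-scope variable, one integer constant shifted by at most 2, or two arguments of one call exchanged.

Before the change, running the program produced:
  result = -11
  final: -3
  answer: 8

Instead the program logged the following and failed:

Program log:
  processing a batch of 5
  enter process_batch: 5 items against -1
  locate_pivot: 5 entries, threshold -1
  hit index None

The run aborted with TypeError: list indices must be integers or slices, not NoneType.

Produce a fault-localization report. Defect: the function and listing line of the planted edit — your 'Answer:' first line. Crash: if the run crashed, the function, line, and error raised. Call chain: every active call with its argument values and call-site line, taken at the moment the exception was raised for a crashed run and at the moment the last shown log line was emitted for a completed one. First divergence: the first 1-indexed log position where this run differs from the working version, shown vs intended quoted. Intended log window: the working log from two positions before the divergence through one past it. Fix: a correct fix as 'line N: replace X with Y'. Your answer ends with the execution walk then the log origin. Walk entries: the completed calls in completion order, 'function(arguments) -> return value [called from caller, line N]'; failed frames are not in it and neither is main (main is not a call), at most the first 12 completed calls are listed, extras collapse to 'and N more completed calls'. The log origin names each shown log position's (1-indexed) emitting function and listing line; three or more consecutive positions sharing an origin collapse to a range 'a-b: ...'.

Answer: the defect is in locate_pivot at line 4.
Key fact: Everything matches until log position 4, which reads 'hit index None' in place of 'hit index 1'.
Crash: process_batch, line 11, TypeError.
Call chain: main -> process_batch([-5, -1, -3, 8, 5], -1) (called at line 27).
First divergence: position 4 — the shown line 'hit index None' should read 'hit index 1'.
Intended log window:
  2: enter process_batch: 5 items against -1
  3: locate_pivot: 5 entries, threshold -1
  4: hit index 1
  5: driver got -3
Execution walk:
  locate_pivot([-5, -1, -3, 8, 5], -1) -> None  [called from process_batch, line 9]
Log line origins:
  1: logged in main at line 26
  2: logged in process_batch at line 8
  3: logged in locate_pivot at line 2
  4: logged in process_batch at line 10
A correct fix: line 4: replace `ticks[bound] == bound` with `ticks[bound] == acc`.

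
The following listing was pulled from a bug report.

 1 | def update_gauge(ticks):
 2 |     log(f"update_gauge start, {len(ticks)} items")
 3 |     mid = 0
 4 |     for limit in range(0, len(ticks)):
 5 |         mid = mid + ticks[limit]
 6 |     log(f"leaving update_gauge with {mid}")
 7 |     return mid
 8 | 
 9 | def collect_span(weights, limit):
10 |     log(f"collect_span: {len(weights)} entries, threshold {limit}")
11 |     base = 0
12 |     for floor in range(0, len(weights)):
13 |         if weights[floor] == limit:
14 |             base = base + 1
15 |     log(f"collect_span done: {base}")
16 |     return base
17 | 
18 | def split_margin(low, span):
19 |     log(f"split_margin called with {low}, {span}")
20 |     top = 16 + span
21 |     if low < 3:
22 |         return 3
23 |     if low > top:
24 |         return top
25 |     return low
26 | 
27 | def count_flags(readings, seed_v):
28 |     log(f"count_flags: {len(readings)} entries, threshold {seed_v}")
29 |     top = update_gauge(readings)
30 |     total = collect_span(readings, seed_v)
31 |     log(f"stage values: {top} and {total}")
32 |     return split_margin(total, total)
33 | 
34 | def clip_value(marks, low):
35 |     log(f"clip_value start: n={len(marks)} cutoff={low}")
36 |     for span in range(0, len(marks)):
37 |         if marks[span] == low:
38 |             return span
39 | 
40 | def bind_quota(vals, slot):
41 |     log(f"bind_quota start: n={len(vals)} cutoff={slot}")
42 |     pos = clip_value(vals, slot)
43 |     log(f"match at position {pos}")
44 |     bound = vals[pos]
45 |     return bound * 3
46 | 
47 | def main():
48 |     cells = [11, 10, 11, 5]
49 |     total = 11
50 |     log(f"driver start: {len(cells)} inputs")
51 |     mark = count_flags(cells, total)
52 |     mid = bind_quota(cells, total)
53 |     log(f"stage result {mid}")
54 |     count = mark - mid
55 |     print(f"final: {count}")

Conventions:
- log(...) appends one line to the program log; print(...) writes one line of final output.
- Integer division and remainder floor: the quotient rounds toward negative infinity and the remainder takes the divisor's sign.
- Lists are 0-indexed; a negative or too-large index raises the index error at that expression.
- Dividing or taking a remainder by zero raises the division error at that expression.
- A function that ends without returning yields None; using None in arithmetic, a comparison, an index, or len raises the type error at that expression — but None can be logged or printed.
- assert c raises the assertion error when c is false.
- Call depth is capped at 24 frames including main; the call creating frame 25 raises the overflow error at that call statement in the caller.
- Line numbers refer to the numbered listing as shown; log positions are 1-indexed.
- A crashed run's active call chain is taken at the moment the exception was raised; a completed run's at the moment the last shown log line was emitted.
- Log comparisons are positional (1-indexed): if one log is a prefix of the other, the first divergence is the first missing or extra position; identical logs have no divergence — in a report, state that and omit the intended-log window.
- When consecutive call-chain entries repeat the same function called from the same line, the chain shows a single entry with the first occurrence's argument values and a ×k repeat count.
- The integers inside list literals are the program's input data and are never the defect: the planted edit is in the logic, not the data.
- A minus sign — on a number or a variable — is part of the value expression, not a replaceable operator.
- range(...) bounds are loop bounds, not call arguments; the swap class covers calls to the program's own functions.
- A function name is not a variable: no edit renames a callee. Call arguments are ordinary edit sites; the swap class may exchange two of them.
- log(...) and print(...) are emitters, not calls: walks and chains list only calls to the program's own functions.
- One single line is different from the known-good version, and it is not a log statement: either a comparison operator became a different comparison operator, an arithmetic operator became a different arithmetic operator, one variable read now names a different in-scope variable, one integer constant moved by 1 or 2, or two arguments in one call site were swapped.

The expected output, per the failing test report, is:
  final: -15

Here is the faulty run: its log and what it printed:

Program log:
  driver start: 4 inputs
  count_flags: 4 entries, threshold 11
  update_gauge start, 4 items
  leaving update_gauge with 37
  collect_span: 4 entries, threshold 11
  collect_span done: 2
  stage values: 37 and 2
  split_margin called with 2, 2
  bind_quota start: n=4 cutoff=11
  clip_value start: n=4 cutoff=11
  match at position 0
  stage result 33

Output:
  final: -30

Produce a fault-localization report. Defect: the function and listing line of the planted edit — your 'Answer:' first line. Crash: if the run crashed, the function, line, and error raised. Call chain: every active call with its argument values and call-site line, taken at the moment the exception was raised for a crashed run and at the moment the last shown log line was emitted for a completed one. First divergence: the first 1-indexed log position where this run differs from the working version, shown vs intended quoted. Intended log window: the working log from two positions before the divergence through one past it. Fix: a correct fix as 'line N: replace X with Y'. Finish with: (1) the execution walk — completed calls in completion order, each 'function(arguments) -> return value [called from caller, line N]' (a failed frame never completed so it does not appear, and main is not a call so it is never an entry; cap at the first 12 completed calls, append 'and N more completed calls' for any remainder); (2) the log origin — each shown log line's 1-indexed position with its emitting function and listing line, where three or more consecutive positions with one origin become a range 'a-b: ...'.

Answer: the defect is in count_flags at line 32.
The tell: The earliest visible damage is log position 8 — 'split_margin called with 2, 2' rather than the intended 'split_margin called with 37, 2'.
Call chain: main.
First divergence: position 8 — the shown line 'split_margin called with 2, 2' should read 'split_margin called with 37, 2'.
Intended log window:
  6: collect_span done: 2
  7: stage values: 37 and 2
  8: split_margin called with 37, 2
  9: bind_quota start: n=4 cutoff=11
Execution walk:
  update_gauge([11, 10, 11, 5]) -> 37  [called from count_flags, line 29]
  collect_span([11, 10, 11, 5], 11) -> 2  [called from count_flags, line 30]
  split_margin(2, 2) -> 3  [called from count_flags, line 32]
  count_flags([11, 10, 11, 5], 11) -> 3  [called from main, line 51]
  clip_value([11, 10, 11, 5], 11) -> 0  [called from bind_quota, line 42]
  bind_quota([11, 10, 11, 5], 11) -> 33  [called from main, line 52]
Log origins:
  1: from main, line 50
  2: from count_flags, line 28
  3: from update_gauge, line 2
  4: from update_gauge, line 6
  5: from collect_span, line 10
  6: from collect_span, line 15
  7: from count_flags, line 31
  8: from split_margin, line 19
  9: from bind_quota, line 41
  10: from clip_value, line 35
  11: from bind_quota, line 43
  12: from main, line 53
A correct fix: line 32: replace `split_margin(total, total)` with `split_margin(top, total)`.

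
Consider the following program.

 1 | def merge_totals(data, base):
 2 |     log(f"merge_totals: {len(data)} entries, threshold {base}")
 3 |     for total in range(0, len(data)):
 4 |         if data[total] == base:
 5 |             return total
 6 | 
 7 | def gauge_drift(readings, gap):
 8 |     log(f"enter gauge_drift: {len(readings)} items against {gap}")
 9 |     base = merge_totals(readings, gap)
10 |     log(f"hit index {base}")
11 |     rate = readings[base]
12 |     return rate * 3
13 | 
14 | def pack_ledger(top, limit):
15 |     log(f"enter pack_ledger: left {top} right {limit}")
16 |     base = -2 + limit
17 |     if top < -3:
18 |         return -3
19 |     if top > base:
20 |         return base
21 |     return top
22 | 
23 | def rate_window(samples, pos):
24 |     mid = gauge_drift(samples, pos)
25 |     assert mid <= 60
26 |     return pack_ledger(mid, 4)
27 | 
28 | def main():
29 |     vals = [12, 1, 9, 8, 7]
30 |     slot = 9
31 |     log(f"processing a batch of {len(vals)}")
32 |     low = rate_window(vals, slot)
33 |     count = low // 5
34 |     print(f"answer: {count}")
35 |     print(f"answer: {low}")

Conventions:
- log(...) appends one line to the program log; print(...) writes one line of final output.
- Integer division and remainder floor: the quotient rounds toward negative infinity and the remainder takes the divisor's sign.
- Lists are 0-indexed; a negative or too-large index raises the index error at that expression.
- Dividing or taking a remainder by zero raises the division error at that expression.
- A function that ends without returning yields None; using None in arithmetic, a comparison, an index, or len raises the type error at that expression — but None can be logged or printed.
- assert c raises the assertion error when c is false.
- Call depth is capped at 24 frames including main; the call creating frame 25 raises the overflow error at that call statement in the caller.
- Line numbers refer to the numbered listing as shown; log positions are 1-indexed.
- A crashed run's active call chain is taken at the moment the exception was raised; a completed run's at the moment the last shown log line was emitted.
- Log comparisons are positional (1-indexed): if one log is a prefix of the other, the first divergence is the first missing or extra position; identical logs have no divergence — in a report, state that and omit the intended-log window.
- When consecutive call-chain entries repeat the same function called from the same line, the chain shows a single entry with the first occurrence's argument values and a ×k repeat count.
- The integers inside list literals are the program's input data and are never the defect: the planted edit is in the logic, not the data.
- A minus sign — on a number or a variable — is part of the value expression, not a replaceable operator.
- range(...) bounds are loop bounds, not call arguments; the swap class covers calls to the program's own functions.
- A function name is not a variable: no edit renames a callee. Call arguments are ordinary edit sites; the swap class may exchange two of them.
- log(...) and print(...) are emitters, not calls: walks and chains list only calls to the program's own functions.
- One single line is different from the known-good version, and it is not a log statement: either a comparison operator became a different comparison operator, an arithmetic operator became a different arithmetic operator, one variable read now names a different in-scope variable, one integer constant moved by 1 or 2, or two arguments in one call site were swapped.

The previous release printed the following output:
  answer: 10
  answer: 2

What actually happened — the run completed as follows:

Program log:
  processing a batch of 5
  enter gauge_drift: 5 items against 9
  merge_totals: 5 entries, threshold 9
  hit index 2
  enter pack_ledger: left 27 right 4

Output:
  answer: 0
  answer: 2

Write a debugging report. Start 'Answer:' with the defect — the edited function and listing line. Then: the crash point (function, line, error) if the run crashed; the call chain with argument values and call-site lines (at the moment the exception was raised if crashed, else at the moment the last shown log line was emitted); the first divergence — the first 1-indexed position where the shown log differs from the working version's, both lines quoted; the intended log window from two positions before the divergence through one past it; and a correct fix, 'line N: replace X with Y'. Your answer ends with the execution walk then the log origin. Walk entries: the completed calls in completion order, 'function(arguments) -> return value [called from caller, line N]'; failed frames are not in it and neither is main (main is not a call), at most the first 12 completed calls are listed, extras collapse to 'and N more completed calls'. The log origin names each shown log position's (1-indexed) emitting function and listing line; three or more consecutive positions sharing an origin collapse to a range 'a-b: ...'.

Answer: the defect is in main at line 33.
The tell: Log streams are identical — the defect surfaces only in the printed output.
Call chain: main -> rate_window([12, 1, 9, 8, 7], 9) (called at line 32) -> pack_ledger(27, 4) (called at line 26).
First divergence: there is none — every log position agrees.
Execution walk:
  merge_totals([12, 1, 9, 8, 7], 9) -> 2  [called from gauge_drift, line 9]
  gauge_drift([12, 1, 9, 8, 7], 9) -> 27  [called from rate_window, line 24]
  pack_ledger(27, 4) -> 2  [called from rate_window, line 26]
  rate_window([12, 1, 9, 8, 7], 9) -> 2  [called from main, line 32]
Origin of each log line:
  1: logged in main at line 31
  2: logged in gauge_drift at line 8
  3: logged in merge_totals at line 2
  4: logged in gauge_drift at line 10
  5: logged in pack_ledger at line 15
A correct fix: line 33: replace `//` with `*`.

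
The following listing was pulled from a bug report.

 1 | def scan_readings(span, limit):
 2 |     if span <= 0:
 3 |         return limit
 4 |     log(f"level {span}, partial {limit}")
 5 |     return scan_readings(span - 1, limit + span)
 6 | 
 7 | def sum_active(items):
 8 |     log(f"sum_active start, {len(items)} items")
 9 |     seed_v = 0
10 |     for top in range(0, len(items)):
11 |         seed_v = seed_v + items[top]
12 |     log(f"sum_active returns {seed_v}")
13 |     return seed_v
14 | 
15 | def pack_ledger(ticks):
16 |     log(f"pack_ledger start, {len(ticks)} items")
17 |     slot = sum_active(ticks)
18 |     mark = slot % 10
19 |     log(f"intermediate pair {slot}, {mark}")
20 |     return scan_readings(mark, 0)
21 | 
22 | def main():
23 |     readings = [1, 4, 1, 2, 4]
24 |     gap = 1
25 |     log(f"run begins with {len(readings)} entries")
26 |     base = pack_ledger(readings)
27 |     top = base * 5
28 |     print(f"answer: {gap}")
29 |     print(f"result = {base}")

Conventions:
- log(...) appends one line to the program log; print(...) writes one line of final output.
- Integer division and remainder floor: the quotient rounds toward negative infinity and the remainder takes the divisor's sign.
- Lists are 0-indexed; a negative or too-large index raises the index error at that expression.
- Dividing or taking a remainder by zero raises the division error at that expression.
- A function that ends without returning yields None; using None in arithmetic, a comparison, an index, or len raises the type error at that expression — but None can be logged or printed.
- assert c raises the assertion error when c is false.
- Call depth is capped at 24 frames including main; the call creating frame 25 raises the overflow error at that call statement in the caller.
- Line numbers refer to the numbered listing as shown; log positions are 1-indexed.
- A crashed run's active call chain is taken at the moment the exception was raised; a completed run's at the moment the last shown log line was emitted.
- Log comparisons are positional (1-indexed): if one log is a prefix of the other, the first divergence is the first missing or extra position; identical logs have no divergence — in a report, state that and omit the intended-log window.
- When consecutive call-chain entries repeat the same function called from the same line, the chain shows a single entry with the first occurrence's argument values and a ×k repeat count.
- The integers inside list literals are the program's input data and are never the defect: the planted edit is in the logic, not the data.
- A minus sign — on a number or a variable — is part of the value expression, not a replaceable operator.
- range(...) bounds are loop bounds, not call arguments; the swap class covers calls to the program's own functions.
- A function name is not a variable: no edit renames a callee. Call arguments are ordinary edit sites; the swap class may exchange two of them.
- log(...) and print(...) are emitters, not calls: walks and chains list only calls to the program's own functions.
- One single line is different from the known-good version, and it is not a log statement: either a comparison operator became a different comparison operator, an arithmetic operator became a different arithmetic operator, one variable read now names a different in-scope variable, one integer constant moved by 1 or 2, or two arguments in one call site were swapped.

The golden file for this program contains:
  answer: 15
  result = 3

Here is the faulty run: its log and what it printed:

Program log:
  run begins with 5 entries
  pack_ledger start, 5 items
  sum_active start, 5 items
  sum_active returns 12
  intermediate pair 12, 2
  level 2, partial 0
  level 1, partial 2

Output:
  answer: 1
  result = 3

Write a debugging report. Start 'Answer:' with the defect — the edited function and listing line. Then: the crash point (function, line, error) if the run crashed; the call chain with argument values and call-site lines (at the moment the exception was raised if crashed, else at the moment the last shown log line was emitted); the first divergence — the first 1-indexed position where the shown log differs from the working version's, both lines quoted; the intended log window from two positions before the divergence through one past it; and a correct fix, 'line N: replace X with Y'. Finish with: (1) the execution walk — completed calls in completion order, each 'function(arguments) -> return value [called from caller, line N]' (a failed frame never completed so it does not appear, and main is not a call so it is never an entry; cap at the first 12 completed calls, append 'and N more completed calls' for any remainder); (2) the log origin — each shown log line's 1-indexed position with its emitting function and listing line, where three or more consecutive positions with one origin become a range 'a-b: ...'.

Answer: the defect is in main at line 28.
Core observation: Every logged value matches the working version; the printed result is what differs.
Call chain: main -> pack_ledger([1, 4, 1, 2, 4]) (called at line 26) -> scan_readings(2, 0) (called at line 20) -> scan_readings(1, 2) (called at line 5).
First divergence: there is none — every log position agrees.
Execution walk:
  sum_active([1, 4, 1, 2, 4]) -> 12  [called from pack_ledger, line 17]
  scan_readings(0, 3) -> 3  [called from scan_readings, line 5]
  scan_readings(1, 2) -> 3  [called from scan_readings, line 5]
  scan_readings(2, 0) -> 3  [called from pack_ledger, line 20]
  pack_ledger([1, 4, 1, 2, 4]) -> 3  [called from main, line 26]
Log origin:
  1: logged in main at line 25
  2: logged in pack_ledger at line 16
  3: logged in sum_active at line 8
  4: logged in sum_active at line 12
  5: logged in pack_ledger at line 19
  6: logged in scan_readings at line 4
  7: logged in scan_readings at line 4
A correct fix: line 28: replace `gap` with `top`.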